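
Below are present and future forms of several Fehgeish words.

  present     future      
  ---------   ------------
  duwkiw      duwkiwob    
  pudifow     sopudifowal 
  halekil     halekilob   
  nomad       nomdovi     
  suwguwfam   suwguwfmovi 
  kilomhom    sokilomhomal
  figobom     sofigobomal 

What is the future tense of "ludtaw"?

ludtwovi

kilomhom and suwguwfam both end in -m yet inflect differently (sokilomhomal, suwguwfmovi), so the final letter is not what conditions the rule; the last vowel is.
"ludtaw" has last vowel 'a'. The stems whose last vowel is 'a' (nomad → nomdovi, suwguwfam → suwguwfmovi) delete the last vowel and add -ovi.
The other patterns: stems whose last vowel is 'o' add so- … -al around the stem; stems whose last vowel is 'i' add -ob.
So ludtaw → ludtwovi.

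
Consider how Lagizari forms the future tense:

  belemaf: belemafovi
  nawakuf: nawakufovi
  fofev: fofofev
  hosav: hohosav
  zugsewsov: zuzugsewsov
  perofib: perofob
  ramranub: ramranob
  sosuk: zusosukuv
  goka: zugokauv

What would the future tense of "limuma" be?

"limuma" ends in -a. The one such stem in the data (goka → zugokauv) adds zu- … -uv around the stem, so the same rule applies.
The other patterns: stems ending in -f add -ovi; stems ending in -v repeat the first consonant+vowel as a prefix; stems ending in -b change the last vowel to 'o'.
So limuma → zulimumauv.

zulimumauv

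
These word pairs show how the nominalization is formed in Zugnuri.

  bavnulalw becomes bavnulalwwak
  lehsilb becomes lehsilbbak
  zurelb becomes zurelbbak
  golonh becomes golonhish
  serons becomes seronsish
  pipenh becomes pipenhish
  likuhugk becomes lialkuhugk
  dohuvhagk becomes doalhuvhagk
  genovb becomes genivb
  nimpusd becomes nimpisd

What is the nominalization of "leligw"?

"leligw" has second-to-last letter 'g'. The stems whose second-to-last letter is 'g' (likuhugk → lialkuhugk, dohuvhagk → doalhuvhagk) insert -al- after the first vowel.
The other patterns: stems whose second-to-last letter is 'l' double the final consonant and add -ak; stems whose second-to-last letter is 'n' add -ish; stems whose second-to-last letter is 's' or 'v' change the last vowel to 'i'.
So leligw → lealligw.

lealligw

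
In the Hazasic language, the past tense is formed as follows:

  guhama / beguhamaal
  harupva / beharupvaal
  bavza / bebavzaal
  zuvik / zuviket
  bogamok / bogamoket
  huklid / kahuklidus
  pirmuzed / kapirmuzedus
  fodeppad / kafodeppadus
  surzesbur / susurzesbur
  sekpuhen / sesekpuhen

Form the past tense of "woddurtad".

"woddurtad" ends in -d. The stems ending in -d (huklid → kahuklidus, pirmuzed → kapirmuzedus, fodeppad → kafodeppadus) add ka- … -us around the stem.
So woddurtad → kawoddurtadus.

kawoddurtadus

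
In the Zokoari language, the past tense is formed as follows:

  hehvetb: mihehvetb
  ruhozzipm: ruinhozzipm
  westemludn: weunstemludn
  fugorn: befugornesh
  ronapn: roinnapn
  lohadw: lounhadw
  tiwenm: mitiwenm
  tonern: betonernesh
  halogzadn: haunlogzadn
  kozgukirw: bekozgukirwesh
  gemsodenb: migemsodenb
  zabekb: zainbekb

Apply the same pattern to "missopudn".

halogzadn and tonern both end in -n yet inflect differently (haunlogzadn, betonernesh), so the final letter is not what conditions the rule; the second-to-last letter is.
"missopudn" has second-to-last letter 'd'. The stems whose second-to-last letter is 'd' (halogzadn → haunlogzadn, westemludn → weunstemludn, lohadw → lounhadw) insert -un- after the first vowel.
So missopudn → miunssopudn.

miunssopudn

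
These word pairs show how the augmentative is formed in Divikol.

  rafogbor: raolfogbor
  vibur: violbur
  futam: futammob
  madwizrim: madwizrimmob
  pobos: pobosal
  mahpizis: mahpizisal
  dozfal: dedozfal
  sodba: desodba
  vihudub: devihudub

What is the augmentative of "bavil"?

debavil

rafogbor and pobos both have last vowel 'o' yet inflect differently (raolfogbor, pobosal), so the last vowel is not what conditions the rule; the final letter is.
"bavil" ends in -l. The one such stem in the data (dozfal → dedozfal) adds the prefix de-, so the same rule applies.
So bavil → debavil.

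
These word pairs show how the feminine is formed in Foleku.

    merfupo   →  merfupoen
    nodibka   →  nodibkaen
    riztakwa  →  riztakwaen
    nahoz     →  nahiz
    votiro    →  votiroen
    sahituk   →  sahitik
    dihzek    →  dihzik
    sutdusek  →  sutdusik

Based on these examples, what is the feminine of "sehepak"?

merfupo and nahoz both have last vowel 'o' yet inflect differently (merfupoen, nahiz), so the last vowel is not what conditions the rule; whether the stem ends in a vowel or a consonant is.
"sehepak" ends in a consonant. The stems ending in a consonant (sutdusek → sutdusik, nahoz → nahiz, dihzek → dihzik) change the last vowel to 'i'.
So sehepak → sehepik.

sehepik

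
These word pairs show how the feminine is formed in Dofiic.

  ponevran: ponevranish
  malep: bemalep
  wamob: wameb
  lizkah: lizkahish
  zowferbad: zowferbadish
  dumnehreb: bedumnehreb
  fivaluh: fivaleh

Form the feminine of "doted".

lizkah and fivaluh both end in -h yet inflect differently (lizkahish, fivaleh), so the final letter is not what conditions the rule; the last vowel is.
"doted" has last vowel 'e'. The stems whose last vowel is 'e' (dumnehreb → bedumnehreb, malep → bemalep) add the prefix be-.
The other patterns: stems whose last vowel is 'a' add -ish; stems whose last vowel is 'o' or 'u' change the last vowel to 'e'.
So doted → bedoted.

bedoted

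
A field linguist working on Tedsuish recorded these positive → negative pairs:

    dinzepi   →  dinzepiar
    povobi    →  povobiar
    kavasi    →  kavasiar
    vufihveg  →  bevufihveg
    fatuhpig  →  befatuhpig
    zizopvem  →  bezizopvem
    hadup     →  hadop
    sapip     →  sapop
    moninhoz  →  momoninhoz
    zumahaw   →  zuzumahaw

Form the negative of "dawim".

bedawim

dinzepi and fatuhpig both have last vowel 'i' yet inflect differently (dinzepiar, befatuhpig), so the last vowel is not what conditions the rule; the final letter is.
"dawim" ends in -m. The one such stem in the data (zizopvem → bezizopvem) adds the prefix be-, so the same rule applies.
The other patterns: stems ending in -i add -ar; stems ending in -p change the last vowel to 'o'; stems ending in -w or -z repeat the first consonant+vowel as a prefix.
So dawim → bedawim.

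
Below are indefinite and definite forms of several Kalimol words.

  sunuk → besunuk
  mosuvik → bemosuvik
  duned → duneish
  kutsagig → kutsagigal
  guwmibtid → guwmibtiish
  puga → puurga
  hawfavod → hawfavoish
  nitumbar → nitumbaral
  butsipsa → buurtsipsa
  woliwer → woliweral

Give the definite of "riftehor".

riftehoral

"riftehor" ends in -r. The stems ending in -r (nitumbar → nitumbaral, woliwer → woliweral) add -al.
So riftehor → riftehoral.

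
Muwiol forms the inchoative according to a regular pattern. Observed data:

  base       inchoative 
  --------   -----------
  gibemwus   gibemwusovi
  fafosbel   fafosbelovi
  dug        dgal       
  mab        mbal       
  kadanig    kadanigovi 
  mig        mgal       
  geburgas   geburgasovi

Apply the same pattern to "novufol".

novufolovi

dug and kadanig both end in -g yet inflect differently (dgal, kadanigovi), so the final letter is not what conditions the rule; the number of vowels is.
"novufol" has 3 vowels. The stems with 3 vowels (gibemwus → gibemwusovi, fafosbel → fafosbelovi, geburgas → geburgasovi) add -ovi.
So novufol → novufolovi.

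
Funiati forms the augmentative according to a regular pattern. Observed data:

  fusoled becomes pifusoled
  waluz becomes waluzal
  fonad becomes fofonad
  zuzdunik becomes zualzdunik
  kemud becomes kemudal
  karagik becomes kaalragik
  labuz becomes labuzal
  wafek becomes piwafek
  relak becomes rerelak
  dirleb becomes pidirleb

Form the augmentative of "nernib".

fonad and fusoled both end in -d yet inflect differently (fofonad, pifusoled), so the final letter is not what conditions the rule; the last vowel is.
"nernib" has last vowel 'i'. The stems whose last vowel is 'i' (zuzdunik → zualzdunik, karagik → kaalragik) insert -al- after the first vowel.
The other patterns: stems whose last vowel is 'a' repeat the first consonant+vowel as a prefix; stems whose last vowel is 'e' add the prefix pi-; stems whose last vowel is 'u' add -al.
So nernib → nealrnib.

nealrnib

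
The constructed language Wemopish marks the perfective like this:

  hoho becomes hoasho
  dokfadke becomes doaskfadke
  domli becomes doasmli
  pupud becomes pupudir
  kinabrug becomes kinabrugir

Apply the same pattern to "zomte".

zoasmte

hoho and pupud both have 2 vowels yet inflect differently (hoasho, pupudir), so the number of vowels is not what conditions the rule; whether the stem ends in a vowel or a consonant is.
"zomte" ends in a vowel. The stems ending in a vowel (hoho → hoasho, dokfadke → doaskfadke, domli → doasmli) insert -as- after the first vowel.
The other pattern: stems ending in a consonant add -ir.
So zomte → zoasmte.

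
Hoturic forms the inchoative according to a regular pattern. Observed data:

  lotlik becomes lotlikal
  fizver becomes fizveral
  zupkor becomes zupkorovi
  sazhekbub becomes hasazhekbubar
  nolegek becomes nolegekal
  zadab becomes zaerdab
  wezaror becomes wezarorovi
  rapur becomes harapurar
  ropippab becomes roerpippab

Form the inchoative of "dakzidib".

dakzidibal

zadab and sazhekbub both end in -b yet inflect differently (zaerdab, hasazhekbubar), so the final letter is not what conditions the rule; the last vowel is.
"dakzidib" has last vowel 'i'. The one such stem in the data (lotlik → lotlikal) adds -al, so the same rule applies.
The other patterns: stems whose last vowel is 'a' insert -er- after the first vowel; stems whose last vowel is 'o' add -ovi; stems whose last vowel is 'u' add ha- … -ar around the stem.
So dakzidib → dakzidibal.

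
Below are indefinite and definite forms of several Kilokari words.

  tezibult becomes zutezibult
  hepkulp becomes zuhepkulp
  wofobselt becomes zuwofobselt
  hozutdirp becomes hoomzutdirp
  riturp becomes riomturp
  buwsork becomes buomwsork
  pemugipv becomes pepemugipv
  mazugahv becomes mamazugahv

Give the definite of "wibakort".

wiombakort

hepkulp and hozutdirp both end in -p yet inflect differently (zuhepkulp, hoomzutdirp), so the final letter is not what conditions the rule; the second-to-last letter is.
"wibakort" has second-to-last letter 'r'. The stems whose second-to-last letter is 'r' (hozutdirp → hoomzutdirp, riturp → riomturp, buwsork → buomwsork) insert -om- after the first vowel.
So wibakort → wiombakort.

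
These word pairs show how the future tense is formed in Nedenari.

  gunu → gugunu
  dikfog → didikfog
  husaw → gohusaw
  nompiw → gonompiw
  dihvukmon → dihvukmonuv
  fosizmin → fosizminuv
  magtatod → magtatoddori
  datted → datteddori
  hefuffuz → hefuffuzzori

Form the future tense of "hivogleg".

dikfog and dihvukmon both have last vowel 'o' yet inflect differently (didikfog, dihvukmonuv), so the last vowel is not what conditions the rule; the final letter is.
"hivogleg" ends in -g. The one such stem in the data (dikfog → didikfog) repeats the first consonant+vowel as a prefix (as does gunu), so the same rule applies.
The other patterns: stems ending in -w add the prefix go-; stems ending in -n add -uv; stems ending in -d or -z double the final consonant and add -ori.
So hivogleg → hihivogleg.

hihivogleg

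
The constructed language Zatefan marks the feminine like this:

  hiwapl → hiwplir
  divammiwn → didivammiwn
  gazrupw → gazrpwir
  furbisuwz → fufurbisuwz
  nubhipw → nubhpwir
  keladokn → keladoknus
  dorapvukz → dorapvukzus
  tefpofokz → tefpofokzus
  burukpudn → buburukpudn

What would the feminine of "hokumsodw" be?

"hokumsodw" has second-to-last letter 'd'. The one such stem in the data (burukpudn → buburukpudn) repeats the first consonant+vowel as a prefix (as do divammiwn, furbisuwz), so the same rule applies.
The other patterns: stems whose second-to-last letter is 'k' add -us; stems whose second-to-last letter is 'p' delete the last vowel and add -ir.
So hokumsodw → hohokumsodw.

hohokumsodw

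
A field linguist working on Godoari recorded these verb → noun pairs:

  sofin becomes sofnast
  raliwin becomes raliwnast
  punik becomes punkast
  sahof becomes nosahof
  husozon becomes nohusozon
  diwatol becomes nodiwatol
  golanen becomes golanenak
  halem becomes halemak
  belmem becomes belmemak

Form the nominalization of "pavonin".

sofin and husozon both end in -n yet inflect differently (sofnast, nohusozon), so the final letter is not what conditions the rule; the last vowel is.
"pavonin" has last vowel 'i'. The stems whose last vowel is 'i' (sofin → sofnast, raliwin → raliwnast, punik → punkast) delete the last vowel and add -ast.
So pavonin → pavonnast.

pavonnast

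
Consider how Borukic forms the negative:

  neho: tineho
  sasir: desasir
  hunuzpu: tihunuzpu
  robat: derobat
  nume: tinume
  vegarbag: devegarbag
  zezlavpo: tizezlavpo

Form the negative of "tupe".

titupe

vegarbag and zezlavpo both have 3 vowels yet inflect differently (devegarbag, tizezlavpo), so the number of vowels is not what conditions the rule; whether the stem ends in a vowel or a consonant is.
"tupe" ends in a vowel. The stems ending in a vowel (zezlavpo → tizezlavpo, neho → tineho, hunuzpu → tihunuzpu) add the prefix ti-.
The other pattern: stems ending in a consonant add the prefix de-.
So tupe → titupe.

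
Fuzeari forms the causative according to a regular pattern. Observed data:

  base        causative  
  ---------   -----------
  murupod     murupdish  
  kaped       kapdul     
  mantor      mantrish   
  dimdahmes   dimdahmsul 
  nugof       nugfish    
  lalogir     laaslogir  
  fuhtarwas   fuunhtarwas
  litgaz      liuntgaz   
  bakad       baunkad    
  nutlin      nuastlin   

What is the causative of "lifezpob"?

lifezpbish

kaped and murupod both end in -d yet inflect differently (kapdul, murupdish), so the final letter is not what conditions the rule; the last vowel is.
"lifezpob" has last vowel 'o'. The stems whose last vowel is 'o' (nugof → nugfish, murupod → murupdish, mantor → mantrish) delete the last vowel and add -ish.
The other patterns: stems whose last vowel is 'e' delete the last vowel and add -ul; stems whose last vowel is 'i' insert -as- after the first vowel; stems whose last vowel is 'a' insert -un- after the first vowel.
So lifezpob → lifezpbish.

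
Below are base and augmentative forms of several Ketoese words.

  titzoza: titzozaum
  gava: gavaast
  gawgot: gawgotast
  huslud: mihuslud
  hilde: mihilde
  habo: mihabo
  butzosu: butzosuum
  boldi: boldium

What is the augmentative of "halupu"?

mihalupu

gava and titzoza both end in -a yet inflect differently (gavaast, titzozaum), so the final letter is not what conditions the rule; the first letter is.
"halupu" begins with h-. The stems beginning with h- (habo → mihabo, huslud → mihuslud, hilde → mihilde) add the prefix mi-.
The other patterns: stems beginning with g- add -ast; stems beginning with b- or t- add -um.
So halupu → mihalupu.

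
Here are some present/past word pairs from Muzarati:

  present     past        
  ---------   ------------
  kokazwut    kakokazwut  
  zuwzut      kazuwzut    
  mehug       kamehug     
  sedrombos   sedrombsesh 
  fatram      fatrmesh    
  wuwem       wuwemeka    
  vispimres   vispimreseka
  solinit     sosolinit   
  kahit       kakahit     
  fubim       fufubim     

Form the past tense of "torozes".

fatram and wuwem both end in -m yet inflect differently (fatrmesh, wuwemeka), so the final letter is not what conditions the rule; the last vowel is.
"torozes" has last vowel 'e'. The stems whose last vowel is 'e' (wuwem → wuwemeka, vispimres → vispimreseka) add -eka.
The other patterns: stems whose last vowel is 'u' add the prefix ka-; stems whose last vowel is 'a' or 'o' delete the last vowel and add -esh; stems whose last vowel is 'i' repeat the first consonant+vowel as a prefix.
So torozes → torozeseka.

torozeseka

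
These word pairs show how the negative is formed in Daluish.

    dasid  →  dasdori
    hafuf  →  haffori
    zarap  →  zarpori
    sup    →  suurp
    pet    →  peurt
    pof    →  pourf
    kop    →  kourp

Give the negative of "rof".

rourf

zarap and sup both end in -p yet inflect differently (zarpori, suurp), so the final letter is not what conditions the rule; the number of vowels is.
"rof" has 1 vowel. The stems with 1 vowel (sup → suurp, pet → peurt, pof → pourf) insert -ur- after the first vowel.
So rof → rourf.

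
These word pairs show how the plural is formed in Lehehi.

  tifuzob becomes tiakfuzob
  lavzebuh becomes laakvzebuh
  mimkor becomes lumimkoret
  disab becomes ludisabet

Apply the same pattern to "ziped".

luzipedet

tifuzob and disab both end in -b yet inflect differently (tiakfuzob, ludisabet), so the final letter is not what conditions the rule; the number of vowels is.
"ziped" has 2 vowels. The stems with 2 vowels (mimkor → lumimkoret, disab → ludisabet) add lu- … -et around the stem.
So ziped → luzipedet.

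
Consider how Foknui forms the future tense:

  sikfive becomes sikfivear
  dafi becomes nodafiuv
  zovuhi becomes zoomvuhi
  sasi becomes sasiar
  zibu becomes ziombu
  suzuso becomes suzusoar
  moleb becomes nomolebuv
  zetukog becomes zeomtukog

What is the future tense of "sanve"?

sanvear

"sanve" begins with s-. The stems beginning with s- (suzuso → suzusoar, sasi → sasiar, sikfive → sikfivear) add -ar.
The other patterns: stems beginning with z- insert -om- after the first vowel; stems beginning with d- or m- add no- … -uv around the stem.
So sanve → sanvear.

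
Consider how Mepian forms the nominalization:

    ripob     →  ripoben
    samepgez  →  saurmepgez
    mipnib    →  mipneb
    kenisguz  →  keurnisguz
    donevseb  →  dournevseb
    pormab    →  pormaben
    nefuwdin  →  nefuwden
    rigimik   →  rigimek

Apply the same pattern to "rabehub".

ripob and mipnib both end in -b yet inflect differently (ripoben, mipneb), so the final letter is not what conditions the rule; the last vowel is.
"rabehub" has last vowel 'u'. The one such stem in the data (kenisguz → keurnisguz) inserts -ur- after the first vowel (as do donevseb, samepgez), so the same rule applies.
The other patterns: stems whose last vowel is 'a' or 'o' add -en; stems whose last vowel is 'i' change the last vowel to 'e'.
So rabehub → raurbehub.

raurbehub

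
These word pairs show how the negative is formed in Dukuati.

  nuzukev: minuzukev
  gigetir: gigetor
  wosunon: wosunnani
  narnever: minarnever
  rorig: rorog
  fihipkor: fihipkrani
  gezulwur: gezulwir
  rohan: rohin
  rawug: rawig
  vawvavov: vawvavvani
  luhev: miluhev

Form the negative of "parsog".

parsgani

"parsog" has last vowel 'o'. The stems whose last vowel is 'o' (vawvavov → vawvavvani, fihipkor → fihipkrani, wosunon → wosunnani) delete the last vowel and add -ani.
The other patterns: stems whose last vowel is 'i' change the last vowel to 'o'; stems whose last vowel is 'a' or 'u' change the last vowel to 'i'; stems whose last vowel is 'e' add the prefix mi-.
So parsog → parsgani.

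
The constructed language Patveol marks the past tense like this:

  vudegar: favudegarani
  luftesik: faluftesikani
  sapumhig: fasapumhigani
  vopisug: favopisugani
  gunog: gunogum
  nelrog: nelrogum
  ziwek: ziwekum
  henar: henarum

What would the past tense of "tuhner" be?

tuhnerum

sapumhig and gunog both end in -g yet inflect differently (fasapumhigani, gunogum), so the final letter is not what conditions the rule; the number of vowels is.
"tuhner" has 2 vowels. The stems with 2 vowels (gunog → gunogum, nelrog → nelrogum, ziwek → ziwekum) add -um.
So tuhner → tuhnerum.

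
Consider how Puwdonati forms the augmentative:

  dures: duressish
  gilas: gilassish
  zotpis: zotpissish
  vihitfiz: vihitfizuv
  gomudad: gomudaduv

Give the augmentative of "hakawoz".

"hakawoz" ends in -z. The one such stem in the data (vihitfiz → vihitfizuv) adds -uv, so the same rule applies.
So hakawoz → hakawozuv.

hakawozuv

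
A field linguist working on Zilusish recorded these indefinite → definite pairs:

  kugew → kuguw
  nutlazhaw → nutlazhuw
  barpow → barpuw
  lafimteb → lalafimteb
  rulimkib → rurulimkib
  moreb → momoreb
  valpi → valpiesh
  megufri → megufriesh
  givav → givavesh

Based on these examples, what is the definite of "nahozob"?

kugew and lafimteb both have last vowel 'e' yet inflect differently (kuguw, lalafimteb), so the last vowel is not what conditions the rule; the final letter is.
"nahozob" ends in -b. The stems ending in -b (lafimteb → lalafimteb, rulimkib → rurulimkib, moreb → momoreb) repeat the first consonant+vowel as a prefix.
The other patterns: stems ending in -w change the last vowel to 'u'; stems ending in -i or -v add -esh.
So nahozob → nanahozob.

nanahozob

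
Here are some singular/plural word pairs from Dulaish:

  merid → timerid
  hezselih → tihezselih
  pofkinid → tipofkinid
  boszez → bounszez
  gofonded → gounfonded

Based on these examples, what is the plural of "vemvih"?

gofonded and merid both end in -d yet inflect differently (gounfonded, timerid), so the final letter is not what conditions the rule; the last vowel is.
"vemvih" has last vowel 'i'. The stems whose last vowel is 'i' (merid → timerid, hezselih → tihezselih, pofkinid → tipofkinid) add the prefix ti-.
The other pattern: stems whose last vowel is 'e' insert -un- after the first vowel.
So vemvih → tivemvih.

tivemvih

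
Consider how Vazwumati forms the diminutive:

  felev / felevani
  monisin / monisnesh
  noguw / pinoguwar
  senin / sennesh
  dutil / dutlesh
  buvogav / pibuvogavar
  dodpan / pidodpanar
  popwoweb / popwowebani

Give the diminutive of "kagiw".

kagwesh

"kagiw" has last vowel 'i'. The stems whose last vowel is 'i' (senin → sennesh, dutil → dutlesh, monisin → monisnesh) delete the last vowel and add -esh.
The other patterns: stems whose last vowel is 'e' add -ani; stems whose last vowel is 'a' or 'u' add pi- … -ar around the stem.
So kagiw → kagwesh.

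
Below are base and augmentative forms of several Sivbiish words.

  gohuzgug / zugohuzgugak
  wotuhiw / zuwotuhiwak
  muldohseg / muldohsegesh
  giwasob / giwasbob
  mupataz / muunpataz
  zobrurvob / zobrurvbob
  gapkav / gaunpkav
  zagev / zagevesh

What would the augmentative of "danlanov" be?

danlanvob

gapkav and zagev both end in -v yet inflect differently (gaunpkav, zagevesh), so the final letter is not what conditions the rule; the last vowel is.
"danlanov" has last vowel 'o'. The stems whose last vowel is 'o' (zobrurvob → zobrurvbob, giwasob → giwasbob) delete the last vowel and add -ob.
So danlanov → danlanvob.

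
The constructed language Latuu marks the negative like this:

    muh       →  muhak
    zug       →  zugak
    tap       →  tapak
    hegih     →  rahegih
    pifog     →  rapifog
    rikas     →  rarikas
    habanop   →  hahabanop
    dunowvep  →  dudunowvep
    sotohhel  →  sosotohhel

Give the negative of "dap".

dapak

muh and hegih both end in -h yet inflect differently (muhak, rahegih), so the final letter is not what conditions the rule; the number of vowels is.
"dap" has 1 vowel. The stems with 1 vowel (muh → muhak, zug → zugak, tap → tapak) add -ak.
The other patterns: stems with 2 vowels add the prefix ra-; stems with 3 vowels repeat the first consonant+vowel as a prefix.
So dap → dapak.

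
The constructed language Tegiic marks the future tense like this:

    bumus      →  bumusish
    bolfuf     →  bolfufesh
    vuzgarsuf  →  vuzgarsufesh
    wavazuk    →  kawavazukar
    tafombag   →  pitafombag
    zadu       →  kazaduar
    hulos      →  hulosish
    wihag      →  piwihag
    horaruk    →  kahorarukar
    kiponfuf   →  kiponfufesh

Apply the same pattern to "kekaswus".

kekaswusish

bolfuf and bumus both have last vowel 'u' yet inflect differently (bolfufesh, bumusish), so the last vowel is not what conditions the rule; the final letter is.
"kekaswus" ends in -s. The stems ending in -s (bumus → bumusish, hulos → hulosish) add -ish.
So kekaswus → kekaswusish.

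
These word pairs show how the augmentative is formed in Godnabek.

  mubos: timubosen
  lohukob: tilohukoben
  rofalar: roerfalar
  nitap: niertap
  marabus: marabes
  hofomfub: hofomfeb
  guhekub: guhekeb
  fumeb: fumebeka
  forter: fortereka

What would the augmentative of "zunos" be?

mubos and marabus both end in -s yet inflect differently (timubosen, marabes), so the final letter is not what conditions the rule; the last vowel is.
"zunos" has last vowel 'o'. The stems whose last vowel is 'o' (mubos → timubosen, lohukob → tilohukoben) add ti- … -en around the stem.
So zunos → tizunosen.

tizunosen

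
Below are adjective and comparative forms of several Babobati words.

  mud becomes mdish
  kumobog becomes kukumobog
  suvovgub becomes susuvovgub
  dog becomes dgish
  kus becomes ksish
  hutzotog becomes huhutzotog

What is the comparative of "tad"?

tdish

dog and hutzotog both end in -g yet inflect differently (dgish, huhutzotog), so the final letter is not what conditions the rule; the number of vowels is.
"tad" has 1 vowel. The stems with 1 vowel (kus → ksish, dog → dgish, mud → mdish) delete the last vowel and add -ish.
The other pattern: stems with 3 vowels repeat the first consonant+vowel as a prefix.
So tad → tdish.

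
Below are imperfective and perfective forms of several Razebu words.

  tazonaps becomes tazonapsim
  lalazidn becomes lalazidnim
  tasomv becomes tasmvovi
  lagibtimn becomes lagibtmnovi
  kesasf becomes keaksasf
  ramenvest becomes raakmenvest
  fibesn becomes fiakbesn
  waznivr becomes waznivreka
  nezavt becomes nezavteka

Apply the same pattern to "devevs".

devevseka

lalazidn and lagibtimn both end in -n yet inflect differently (lalazidnim, lagibtmnovi), so the final letter is not what conditions the rule; the second-to-last letter is.
"devevs" has second-to-last letter 'v'. The stems whose second-to-last letter is 'v' (waznivr → waznivreka, nezavt → nezavteka) add -eka.
The other patterns: stems whose second-to-last letter is 'd' or 'p' add -im; stems whose second-to-last letter is 'm' delete the last vowel and add -ovi; stems whose second-to-last letter is 's' insert -ak- after the first vowel.
So devevs → devevseka.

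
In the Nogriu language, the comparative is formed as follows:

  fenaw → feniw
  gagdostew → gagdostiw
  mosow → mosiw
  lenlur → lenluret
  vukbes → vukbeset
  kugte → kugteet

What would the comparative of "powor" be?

gagdostew and vukbes both have last vowel 'e' yet inflect differently (gagdostiw, vukbeset), so the last vowel is not what conditions the rule; the final letter is.
"powor" ends in -r. The one such stem in the data (lenlur → lenluret) adds -et, so the same rule applies.
The other pattern: stems ending in -w change the last vowel to 'i'.
So powor → poworet.

poworet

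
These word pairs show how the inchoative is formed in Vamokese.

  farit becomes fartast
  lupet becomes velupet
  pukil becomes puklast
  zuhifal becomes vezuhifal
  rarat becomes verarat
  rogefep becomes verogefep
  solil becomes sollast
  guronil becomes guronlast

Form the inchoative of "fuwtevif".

fuwtevfast

pukil and zuhifal both end in -l yet inflect differently (puklast, vezuhifal), so the final letter is not what conditions the rule; the last vowel is.
"fuwtevif" has last vowel 'i'. The stems whose last vowel is 'i' (pukil → puklast, guronil → guronlast, solil → sollast) delete the last vowel and add -ast.
So fuwtevif → fuwtevfast.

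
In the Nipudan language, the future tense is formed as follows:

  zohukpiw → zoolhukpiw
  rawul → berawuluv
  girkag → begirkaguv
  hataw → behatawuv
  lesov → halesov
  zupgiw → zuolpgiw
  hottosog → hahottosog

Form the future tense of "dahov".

hottosog and girkag both end in -g yet inflect differently (hahottosog, begirkaguv), so the final letter is not what conditions the rule; the last vowel is.
"dahov" has last vowel 'o'. The stems whose last vowel is 'o' (lesov → halesov, hottosog → hahottosog) add the prefix ha-.
The other patterns: stems whose last vowel is 'i' insert -ol- after the first vowel; stems whose last vowel is 'a' or 'u' add be- … -uv around the stem.
So dahov → hadahov.

hadahov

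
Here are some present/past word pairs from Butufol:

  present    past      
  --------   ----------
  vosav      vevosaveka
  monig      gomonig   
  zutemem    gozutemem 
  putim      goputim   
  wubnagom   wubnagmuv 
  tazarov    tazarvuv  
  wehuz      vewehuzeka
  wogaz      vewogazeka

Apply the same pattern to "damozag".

vedamozageka

zutemem and wubnagom both end in -m yet inflect differently (gozutemem, wubnagmuv), so the final letter is not what conditions the rule; the last vowel is.
"damozag" has last vowel 'a'. The stems whose last vowel is 'a' (wogaz → vewogazeka, vosav → vevosaveka) add ve- … -eka around the stem.
The other patterns: stems whose last vowel is 'e' or 'i' add the prefix go-; stems whose last vowel is 'o' delete the last vowel and add -uv.
So damozag → vedamozageka.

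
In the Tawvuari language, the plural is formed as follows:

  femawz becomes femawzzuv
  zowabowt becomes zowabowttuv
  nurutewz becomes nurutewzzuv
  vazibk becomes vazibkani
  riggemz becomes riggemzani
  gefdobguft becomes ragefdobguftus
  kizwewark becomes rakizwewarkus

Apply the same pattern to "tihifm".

femawz and riggemz both end in -z yet inflect differently (femawzzuv, riggemzani), so the final letter is not what conditions the rule; the second-to-last letter is.
"tihifm" has second-to-last letter 'f'. The one such stem in the data (gefdobguft → ragefdobguftus) adds ra- … -us around the stem, so the same rule applies.
The other patterns: stems whose second-to-last letter is 'w' double the final consonant and add -uv; stems whose second-to-last letter is 'b' or 'm' add -ani.
So tihifm → ratihifmus.

ratihifmus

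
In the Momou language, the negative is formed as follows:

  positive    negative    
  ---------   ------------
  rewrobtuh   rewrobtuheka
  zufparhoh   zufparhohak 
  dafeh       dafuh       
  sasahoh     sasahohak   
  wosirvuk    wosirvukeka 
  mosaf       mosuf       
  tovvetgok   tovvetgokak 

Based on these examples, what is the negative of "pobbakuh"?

tovvetgok and wosirvuk both end in -k yet inflect differently (tovvetgokak, wosirvukeka), so the final letter is not what conditions the rule; the last vowel is.
"pobbakuh" has last vowel 'u'. The stems whose last vowel is 'u' (wosirvuk → wosirvukeka, rewrobtuh → rewrobtuheka) add -eka.
The other patterns: stems whose last vowel is 'o' add -ak; stems whose last vowel is 'a' or 'e' change the last vowel to 'u'.
So pobbakuh → pobbakuheka.

pobbakuheka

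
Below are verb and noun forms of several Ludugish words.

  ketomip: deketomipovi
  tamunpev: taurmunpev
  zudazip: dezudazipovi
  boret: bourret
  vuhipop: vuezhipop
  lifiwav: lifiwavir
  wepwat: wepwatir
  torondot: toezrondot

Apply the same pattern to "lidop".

vuhipop and zudazip both end in -p yet inflect differently (vuezhipop, dezudazipovi), so the final letter is not what conditions the rule; the last vowel is.
"lidop" has last vowel 'o'. The stems whose last vowel is 'o' (torondot → toezrondot, vuhipop → vuezhipop) insert -ez- after the first vowel.
So lidop → liezdop.

liezdop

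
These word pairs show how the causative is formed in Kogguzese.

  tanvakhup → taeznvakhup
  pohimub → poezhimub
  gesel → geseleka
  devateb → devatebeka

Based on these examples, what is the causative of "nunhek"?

nunhekeka

pohimub and devateb both end in -b yet inflect differently (poezhimub, devatebeka), so the final letter is not what conditions the rule; the last vowel is.
"nunhek" has last vowel 'e'. The stems whose last vowel is 'e' (gesel → geseleka, devateb → devatebeka) add -eka.
So nunhek → nunhekeka.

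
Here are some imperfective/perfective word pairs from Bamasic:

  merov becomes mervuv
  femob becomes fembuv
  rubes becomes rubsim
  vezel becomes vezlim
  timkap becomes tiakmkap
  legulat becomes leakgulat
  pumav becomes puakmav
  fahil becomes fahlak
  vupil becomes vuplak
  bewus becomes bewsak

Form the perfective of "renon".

rennuv

"renon" has last vowel 'o'. The stems whose last vowel is 'o' (merov → mervuv, femob → fembuv) delete the last vowel and add -uv.
So renon → rennuv.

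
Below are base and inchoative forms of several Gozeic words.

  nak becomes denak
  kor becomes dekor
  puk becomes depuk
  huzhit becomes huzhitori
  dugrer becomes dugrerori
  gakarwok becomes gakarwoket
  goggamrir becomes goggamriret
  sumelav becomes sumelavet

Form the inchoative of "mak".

kor and dugrer both end in -r yet inflect differently (dekor, dugrerori), so the final letter is not what conditions the rule; the number of vowels is.
"mak" has 1 vowel. The stems with 1 vowel (nak → denak, kor → dekor, puk → depuk) add the prefix de-.
The other patterns: stems with 2 vowels add -ori; stems with 3 vowels add -et.
So mak → demak.

demak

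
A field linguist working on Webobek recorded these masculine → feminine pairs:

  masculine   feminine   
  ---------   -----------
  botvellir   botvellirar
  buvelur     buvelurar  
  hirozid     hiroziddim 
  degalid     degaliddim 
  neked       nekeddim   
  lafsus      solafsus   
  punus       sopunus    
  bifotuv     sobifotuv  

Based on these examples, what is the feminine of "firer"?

firerar

botvellir and hirozid both have last vowel 'i' yet inflect differently (botvellirar, hiroziddim), so the last vowel is not what conditions the rule; the final letter is.
"firer" ends in -r. The stems ending in -r (botvellir → botvellirar, buvelur → buvelurar) add -ar.
So firer → firerar.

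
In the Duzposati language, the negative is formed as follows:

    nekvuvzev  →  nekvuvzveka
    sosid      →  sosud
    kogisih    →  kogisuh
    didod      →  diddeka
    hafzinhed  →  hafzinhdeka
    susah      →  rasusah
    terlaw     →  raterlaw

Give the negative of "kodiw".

koduw

kogisih and susah both end in -h yet inflect differently (kogisuh, rasusah), so the final letter is not what conditions the rule; the last vowel is.
"kodiw" has last vowel 'i'. The stems whose last vowel is 'i' (sosid → sosud, kogisih → kogisuh) change the last vowel to 'u'.
So kodiw → koduw.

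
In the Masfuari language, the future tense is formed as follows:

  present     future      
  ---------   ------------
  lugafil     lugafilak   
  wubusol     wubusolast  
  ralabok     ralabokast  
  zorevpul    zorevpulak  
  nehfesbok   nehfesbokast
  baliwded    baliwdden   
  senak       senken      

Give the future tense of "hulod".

lugafil and wubusol both end in -l yet inflect differently (lugafilak, wubusolast), so the final letter is not what conditions the rule; the last vowel is.
"hulod" has last vowel 'o'. The stems whose last vowel is 'o' (wubusol → wubusolast, nehfesbok → nehfesbokast, ralabok → ralabokast) add -ast.
So hulod → hulodast.

hulodast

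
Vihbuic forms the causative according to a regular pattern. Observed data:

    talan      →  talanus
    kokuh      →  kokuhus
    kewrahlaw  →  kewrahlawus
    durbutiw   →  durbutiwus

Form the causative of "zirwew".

zirwewus

Every pair shown (talan → talanus, kokuh → kokuhus, kewrahlaw → kewrahlawus, …) follows the same rule: add -us.
So zirwew → zirwewus.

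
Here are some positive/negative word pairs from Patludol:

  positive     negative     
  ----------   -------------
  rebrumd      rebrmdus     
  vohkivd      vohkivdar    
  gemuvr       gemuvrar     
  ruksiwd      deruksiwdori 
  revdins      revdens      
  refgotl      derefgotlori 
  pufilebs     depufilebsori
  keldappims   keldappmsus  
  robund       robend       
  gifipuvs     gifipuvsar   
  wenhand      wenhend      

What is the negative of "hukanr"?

"hukanr" has second-to-last letter 'n'. The stems whose second-to-last letter is 'n' (revdins → revdens, wenhand → wenhend, robund → robend) change the last vowel to 'e'.
So hukanr → hukenr.

hukenr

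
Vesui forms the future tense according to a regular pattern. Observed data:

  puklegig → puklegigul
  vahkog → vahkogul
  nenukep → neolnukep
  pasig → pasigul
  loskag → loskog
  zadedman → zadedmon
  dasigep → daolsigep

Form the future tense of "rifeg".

riolfeg

"rifeg" has last vowel 'e'. The stems whose last vowel is 'e' (dasigep → daolsigep, nenukep → neolnukep) insert -ol- after the first vowel.
So rifeg → riolfeg.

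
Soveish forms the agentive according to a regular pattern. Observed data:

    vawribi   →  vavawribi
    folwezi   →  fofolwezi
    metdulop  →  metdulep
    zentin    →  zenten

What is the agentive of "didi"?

zentin and vawribi both have last vowel 'i' yet inflect differently (zenten, vavawribi), so the last vowel is not what conditions the rule; the final letter is.
"didi" ends in -i. The stems ending in -i (vawribi → vavawribi, folwezi → fofolwezi) repeat the first consonant+vowel as a prefix.
The other pattern: stems ending in -n or -p change the last vowel to 'e'.
So didi → dididi.

dididi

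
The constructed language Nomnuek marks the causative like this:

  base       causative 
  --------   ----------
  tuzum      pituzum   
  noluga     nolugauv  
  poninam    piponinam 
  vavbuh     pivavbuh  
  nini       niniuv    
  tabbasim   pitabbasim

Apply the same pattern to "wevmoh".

tabbasim and nini both have last vowel 'i' yet inflect differently (pitabbasim, niniuv), so the last vowel is not what conditions the rule; whether the stem ends in a vowel or a consonant is.
"wevmoh" ends in a consonant. The stems ending in a consonant (tabbasim → pitabbasim, poninam → piponinam, tuzum → pituzum) add the prefix pi-.
So wevmoh → piwevmoh.

piwevmoh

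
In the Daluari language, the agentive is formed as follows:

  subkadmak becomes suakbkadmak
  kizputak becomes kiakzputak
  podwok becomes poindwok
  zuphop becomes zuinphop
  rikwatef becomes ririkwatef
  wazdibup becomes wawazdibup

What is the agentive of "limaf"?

subkadmak and podwok both end in -k yet inflect differently (suakbkadmak, poindwok), so the final letter is not what conditions the rule; the last vowel is.
"limaf" has last vowel 'a'. The stems whose last vowel is 'a' (subkadmak → suakbkadmak, kizputak → kiakzputak) insert -ak- after the first vowel.
So limaf → liakmaf.

liakmaf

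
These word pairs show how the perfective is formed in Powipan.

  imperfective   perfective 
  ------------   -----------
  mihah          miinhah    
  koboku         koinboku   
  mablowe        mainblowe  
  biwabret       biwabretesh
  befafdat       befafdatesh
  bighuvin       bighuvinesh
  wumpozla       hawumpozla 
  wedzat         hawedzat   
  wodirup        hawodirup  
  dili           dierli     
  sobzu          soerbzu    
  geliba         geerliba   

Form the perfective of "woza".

hawoza

biwabret and wedzat both end in -t yet inflect differently (biwabretesh, hawedzat), so the final letter is not what conditions the rule; the first letter is.
"woza" begins with w-. The stems beginning with w- (wumpozla → hawumpozla, wedzat → hawedzat, wodirup → hawodirup) add the prefix ha-.
So woza → hawoza.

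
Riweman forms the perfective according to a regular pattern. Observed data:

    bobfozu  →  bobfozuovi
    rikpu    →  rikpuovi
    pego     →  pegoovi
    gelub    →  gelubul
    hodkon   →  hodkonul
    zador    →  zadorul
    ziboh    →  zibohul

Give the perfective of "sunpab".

sunpabul

"sunpab" ends in a consonant. The stems ending in a consonant (gelub → gelubul, hodkon → hodkonul, zador → zadorul) add -ul.
So sunpab → sunpabul.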